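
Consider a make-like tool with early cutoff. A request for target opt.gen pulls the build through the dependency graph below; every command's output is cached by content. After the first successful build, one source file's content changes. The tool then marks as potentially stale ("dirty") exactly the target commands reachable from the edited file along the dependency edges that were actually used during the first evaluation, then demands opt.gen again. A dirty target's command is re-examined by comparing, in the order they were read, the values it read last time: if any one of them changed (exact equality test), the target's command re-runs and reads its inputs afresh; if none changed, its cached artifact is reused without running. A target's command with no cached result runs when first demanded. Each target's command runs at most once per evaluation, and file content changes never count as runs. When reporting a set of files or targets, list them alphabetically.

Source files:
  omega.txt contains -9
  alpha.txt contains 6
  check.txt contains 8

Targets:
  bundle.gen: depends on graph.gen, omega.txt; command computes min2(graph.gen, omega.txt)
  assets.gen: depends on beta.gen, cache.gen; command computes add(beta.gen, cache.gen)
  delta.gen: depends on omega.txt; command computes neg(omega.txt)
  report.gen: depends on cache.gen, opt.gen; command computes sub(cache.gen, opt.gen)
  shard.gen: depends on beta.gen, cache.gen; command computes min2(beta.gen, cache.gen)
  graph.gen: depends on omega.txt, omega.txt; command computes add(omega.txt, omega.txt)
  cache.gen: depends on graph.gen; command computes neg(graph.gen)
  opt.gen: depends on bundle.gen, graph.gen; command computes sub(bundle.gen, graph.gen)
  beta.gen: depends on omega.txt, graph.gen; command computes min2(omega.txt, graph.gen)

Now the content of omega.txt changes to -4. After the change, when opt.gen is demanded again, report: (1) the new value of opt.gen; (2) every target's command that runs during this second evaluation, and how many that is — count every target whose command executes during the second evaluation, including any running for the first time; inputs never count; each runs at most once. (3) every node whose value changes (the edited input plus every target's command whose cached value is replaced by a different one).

First demand of the output computes:
  graph.gen = add(-9, -9) = -18
  bundle.gen = min2(-18, -9) = -18
  opt.gen = sub(-18, -18) = 0

After the edit, cleaning proceeds:
  graph.gen: a read changed (omega.txt -9->-4; omega.txt -9->-4) — executes, giving -8.
  bundle.gen: a read changed (graph.gen -18->-8; omega.txt -9->-4) — executes, giving -8.
  opt.gen: a read changed (bundle.gen -18->-8; graph.gen -18->-8) — executes, giving 0 — identical to its old value.

Demanding opt.gen again yields 0.
3 target commands run: bundle.gen, graph.gen, opt.gen.
The nodes whose values change: bundle.gen, graph.gen, omega.txt.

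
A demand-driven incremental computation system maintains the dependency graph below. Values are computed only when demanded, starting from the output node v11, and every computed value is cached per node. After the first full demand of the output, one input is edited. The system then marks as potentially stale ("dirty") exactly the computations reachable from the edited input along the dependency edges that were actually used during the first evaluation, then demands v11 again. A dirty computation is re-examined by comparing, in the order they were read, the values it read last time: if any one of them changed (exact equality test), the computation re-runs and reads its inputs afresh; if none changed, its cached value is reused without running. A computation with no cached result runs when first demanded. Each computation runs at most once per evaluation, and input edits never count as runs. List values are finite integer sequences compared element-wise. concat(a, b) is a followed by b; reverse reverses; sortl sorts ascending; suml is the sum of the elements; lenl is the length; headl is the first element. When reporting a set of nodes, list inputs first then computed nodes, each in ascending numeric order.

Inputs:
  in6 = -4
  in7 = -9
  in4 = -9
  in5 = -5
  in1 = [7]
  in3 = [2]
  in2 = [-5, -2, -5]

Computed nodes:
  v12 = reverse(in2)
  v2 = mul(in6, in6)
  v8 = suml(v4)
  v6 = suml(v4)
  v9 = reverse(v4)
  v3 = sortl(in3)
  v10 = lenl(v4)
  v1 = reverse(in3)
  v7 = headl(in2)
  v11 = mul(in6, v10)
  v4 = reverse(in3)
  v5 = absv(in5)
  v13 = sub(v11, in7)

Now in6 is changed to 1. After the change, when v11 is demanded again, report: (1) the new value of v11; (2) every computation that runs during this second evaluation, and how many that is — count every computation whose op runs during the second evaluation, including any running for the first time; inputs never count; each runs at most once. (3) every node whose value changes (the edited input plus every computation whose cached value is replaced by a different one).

New value of v11: 1.
Computations that run: v11 — 1 in total.
Values that change: in6, v11.

First evaluation (everything demanded from the output):
  v4 = reverse([2]) = [2]
  v10 = lenl([2]) = 1
  v11 = mul(-4, 1) = -4

Propagation after the edit:
  v11: runs — in6 -4->1; result 1.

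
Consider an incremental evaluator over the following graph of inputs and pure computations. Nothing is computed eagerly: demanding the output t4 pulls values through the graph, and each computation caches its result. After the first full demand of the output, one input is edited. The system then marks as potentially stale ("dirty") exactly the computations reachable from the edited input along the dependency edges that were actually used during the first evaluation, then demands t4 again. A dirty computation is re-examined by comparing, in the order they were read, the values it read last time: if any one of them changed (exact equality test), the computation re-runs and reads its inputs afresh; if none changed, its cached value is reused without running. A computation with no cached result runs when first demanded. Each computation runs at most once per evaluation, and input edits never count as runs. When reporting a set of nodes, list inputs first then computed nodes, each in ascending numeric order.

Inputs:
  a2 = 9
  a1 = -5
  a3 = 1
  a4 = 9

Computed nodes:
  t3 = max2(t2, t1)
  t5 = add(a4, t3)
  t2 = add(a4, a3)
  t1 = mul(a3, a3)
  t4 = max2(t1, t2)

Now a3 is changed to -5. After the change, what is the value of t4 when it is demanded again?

Initial pass — values computed on the first demand:
  t1 = mul(1, 1) = 1
  t2 = add(9, 1) = 10
  t4 = max2(1, 10) = 10

Second demand — change propagation:
  t1: re-runs because a3 1->-5; a3 1->-5; new result 25.
  t2: re-runs because a3 1->-5; new result 4.
  t4: re-runs because t1 1->25; t2 10->4; new result 25.

t4 now evaluates to 25.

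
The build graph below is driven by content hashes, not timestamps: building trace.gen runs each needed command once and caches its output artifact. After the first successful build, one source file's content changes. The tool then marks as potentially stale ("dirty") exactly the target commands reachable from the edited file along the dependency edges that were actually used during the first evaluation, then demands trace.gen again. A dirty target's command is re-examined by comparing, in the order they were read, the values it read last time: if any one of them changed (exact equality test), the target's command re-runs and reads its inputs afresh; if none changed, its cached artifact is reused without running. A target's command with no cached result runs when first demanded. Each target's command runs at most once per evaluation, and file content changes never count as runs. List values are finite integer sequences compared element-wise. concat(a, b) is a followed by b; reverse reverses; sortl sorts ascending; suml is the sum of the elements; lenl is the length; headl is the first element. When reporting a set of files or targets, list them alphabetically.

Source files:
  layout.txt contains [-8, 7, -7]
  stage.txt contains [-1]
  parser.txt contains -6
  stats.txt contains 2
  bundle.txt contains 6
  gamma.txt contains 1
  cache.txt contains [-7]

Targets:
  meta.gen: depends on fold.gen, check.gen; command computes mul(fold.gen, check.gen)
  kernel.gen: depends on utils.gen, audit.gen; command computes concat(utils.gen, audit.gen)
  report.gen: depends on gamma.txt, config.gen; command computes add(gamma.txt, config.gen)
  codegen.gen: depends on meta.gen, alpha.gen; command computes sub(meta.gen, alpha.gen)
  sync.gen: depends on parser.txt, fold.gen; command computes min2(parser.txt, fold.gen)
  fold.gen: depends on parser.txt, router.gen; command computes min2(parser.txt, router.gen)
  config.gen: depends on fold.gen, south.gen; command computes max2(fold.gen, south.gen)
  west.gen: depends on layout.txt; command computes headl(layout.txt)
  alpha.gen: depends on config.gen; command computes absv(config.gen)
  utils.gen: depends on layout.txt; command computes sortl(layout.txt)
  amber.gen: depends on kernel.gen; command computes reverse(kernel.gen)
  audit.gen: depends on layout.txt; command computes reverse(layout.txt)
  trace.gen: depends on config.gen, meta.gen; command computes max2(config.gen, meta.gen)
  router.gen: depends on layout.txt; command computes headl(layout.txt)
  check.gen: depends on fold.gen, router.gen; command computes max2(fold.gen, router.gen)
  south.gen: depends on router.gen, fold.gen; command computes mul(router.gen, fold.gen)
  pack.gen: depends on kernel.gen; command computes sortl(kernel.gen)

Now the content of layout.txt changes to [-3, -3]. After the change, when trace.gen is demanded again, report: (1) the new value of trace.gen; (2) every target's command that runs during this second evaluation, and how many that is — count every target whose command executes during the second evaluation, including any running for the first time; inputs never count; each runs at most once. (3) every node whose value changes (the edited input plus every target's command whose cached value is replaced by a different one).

Initial pass — values computed on the first demand:
  router.gen = headl([-8, 7, -7]) = -8
  fold.gen = min2(-6, -8) = -8
  check.gen = max2(-8, -8) = -8
  meta.gen = mul(-8, -8) = 64
  south.gen = mul(-8, -8) = 64
  config.gen = max2(-8, 64) = 64
  trace.gen = max2(64, 64) = 64

Second demand — change propagation:
  router.gen: re-runs because layout.txt [-8, 7, -7]->[-3, -3]; new result -3.
  fold.gen: re-runs because router.gen -8->-3; new result -6.
  check.gen: re-runs because fold.gen -8->-6; router.gen -8->-3; new result -3.
  meta.gen: re-runs because fold.gen -8->-6; check.gen -8->-3; new result 18.
  south.gen: re-runs because router.gen -8->-3; fold.gen -8->-6; new result 18.
  config.gen: re-runs because fold.gen -8->-6; south.gen 64->18; new result 18.
  trace.gen: re-runs because config.gen 64->18; meta.gen 64->18; new result 18.

trace.gen now evaluates to 18.
Run set: check.gen, config.gen, fold.gen, meta.gen, router.gen, south.gen, trace.gen (7 run).
Changed values: check.gen, config.gen, fold.gen, layout.txt, meta.gen, router.gen, south.gen, trace.gen.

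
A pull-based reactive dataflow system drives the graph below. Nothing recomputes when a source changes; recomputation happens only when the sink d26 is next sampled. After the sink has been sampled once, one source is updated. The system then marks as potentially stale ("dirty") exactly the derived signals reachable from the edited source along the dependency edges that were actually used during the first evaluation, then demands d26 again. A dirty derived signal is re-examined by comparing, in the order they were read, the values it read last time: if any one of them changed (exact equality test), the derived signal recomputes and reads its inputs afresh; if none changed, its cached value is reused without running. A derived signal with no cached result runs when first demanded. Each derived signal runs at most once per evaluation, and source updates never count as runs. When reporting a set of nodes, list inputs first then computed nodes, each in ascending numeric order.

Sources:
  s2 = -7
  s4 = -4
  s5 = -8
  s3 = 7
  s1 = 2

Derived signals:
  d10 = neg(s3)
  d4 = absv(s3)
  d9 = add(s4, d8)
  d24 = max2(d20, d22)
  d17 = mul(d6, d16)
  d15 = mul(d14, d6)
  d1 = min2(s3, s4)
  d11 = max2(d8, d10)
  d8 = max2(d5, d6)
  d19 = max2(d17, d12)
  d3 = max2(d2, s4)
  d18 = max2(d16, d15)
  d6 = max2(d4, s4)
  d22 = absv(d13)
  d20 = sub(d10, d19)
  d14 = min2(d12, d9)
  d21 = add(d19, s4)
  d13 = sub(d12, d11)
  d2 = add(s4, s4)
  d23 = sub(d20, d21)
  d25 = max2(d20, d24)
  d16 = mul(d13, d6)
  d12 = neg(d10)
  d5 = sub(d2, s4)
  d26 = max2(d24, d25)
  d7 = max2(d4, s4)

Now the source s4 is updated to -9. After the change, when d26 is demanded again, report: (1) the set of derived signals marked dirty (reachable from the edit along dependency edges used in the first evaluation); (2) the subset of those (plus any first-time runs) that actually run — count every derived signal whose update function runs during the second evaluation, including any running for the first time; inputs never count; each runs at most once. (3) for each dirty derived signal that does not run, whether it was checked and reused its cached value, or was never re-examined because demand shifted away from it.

First evaluation (everything demanded from the output):
  d2 = add(-4, -4) = -8
  d4 = absv(7) = 7
  d5 = sub(-8, -4) = -4
  d6 = max2(7, -4) = 7
  d8 = max2(-4, 7) = 7
  d10 = neg(7) = -7
  d11 = max2(7, -7) = 7
  d12 = neg(-7) = 7
  d13 = sub(7, 7) = 0
  d16 = mul(0, 7) = 0
  d17 = mul(7, 0) = 0
  d19 = max2(0, 7) = 7
  d20 = sub(-7, 7) = -14
  d22 = absv(0) = 0
  d24 = max2(-14, 0) = 0
  d25 = max2(-14, 0) = 0
  d26 = max2(0, 0) = 0

Propagation after the edit:
  d2: runs — s4 -4->-9; s4 -4->-9; result -18.
  d5: runs — d2 -8->-18; s4 -4->-9; result -9.
  d6: runs — s4 -4->-9; result 7 (same value as before).
  d8: runs — d5 -4->-9; result 7 (same value as before).
  d11: checked — values it read are unchanged (d8 unchanged, d10 unchanged); reused cached 7 without running.
  d13: checked — values it read are unchanged (d12 unchanged, d11 unchanged); reused cached 0 without running.
  d16: checked — values it read are unchanged (d13 unchanged, d6 unchanged); reused cached 0 without running.
  d17: checked — values it read are unchanged (d6 unchanged, d16 unchanged); reused cached 0 without running.
  d19: checked — values it read are unchanged (d17 unchanged, d12 unchanged); reused cached 7 without running.
  d20: checked — values it read are unchanged (d10 unchanged, d19 unchanged); reused cached -14 without running.
  d22: checked — values it read are unchanged (d13 unchanged); reused cached 0 without running.
  d24: checked — values it read are unchanged (d20 unchanged, d22 unchanged); reused cached 0 without running.
  d25: checked — values it read are unchanged (d20 unchanged, d24 unchanged); reused cached 0 without running.
  d26: checked — values it read are unchanged (d24 unchanged, d25 unchanged); reused cached 0 without running.

Key observation: the cutoff stops propagation at d11 — its inputs' values are unchanged, so it reuses its cache.

Marked dirty: d2, d5, d6, d8, d11, d13, d16, d17, d19, d20, d22, d24, d25, d26.
Derived signals that run: d2, d5, d6, d8 — 4 in total.
Checked but reused from cache: d11, d13, d16, d17, d19, d20, d22, d24, d25, d26.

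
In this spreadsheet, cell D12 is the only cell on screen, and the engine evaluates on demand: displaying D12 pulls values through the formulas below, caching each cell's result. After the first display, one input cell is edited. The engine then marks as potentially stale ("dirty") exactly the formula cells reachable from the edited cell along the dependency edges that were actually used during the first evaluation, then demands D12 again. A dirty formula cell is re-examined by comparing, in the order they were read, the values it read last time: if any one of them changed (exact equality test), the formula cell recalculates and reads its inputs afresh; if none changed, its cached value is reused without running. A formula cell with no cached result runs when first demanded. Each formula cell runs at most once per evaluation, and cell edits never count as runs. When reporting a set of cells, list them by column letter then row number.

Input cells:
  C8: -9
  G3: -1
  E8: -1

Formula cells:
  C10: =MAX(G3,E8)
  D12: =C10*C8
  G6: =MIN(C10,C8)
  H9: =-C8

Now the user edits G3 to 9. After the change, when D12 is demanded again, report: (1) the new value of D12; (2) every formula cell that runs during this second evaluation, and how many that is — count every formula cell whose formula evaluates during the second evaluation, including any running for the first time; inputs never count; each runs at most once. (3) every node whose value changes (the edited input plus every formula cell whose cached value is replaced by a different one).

Initial pass — values computed on the first demand:
  C10 = MAX(-1, -1) = -1
  D12 = -1 * -9 = 9

Second demand — change propagation:
  C10: re-runs because G3 -1->9; new result 9.
  D12: re-runs because C10 -1->9; new result -81.

D12 now evaluates to -81.
Run set: C10, D12 (2 run).
Changed values: C10, D12, G3.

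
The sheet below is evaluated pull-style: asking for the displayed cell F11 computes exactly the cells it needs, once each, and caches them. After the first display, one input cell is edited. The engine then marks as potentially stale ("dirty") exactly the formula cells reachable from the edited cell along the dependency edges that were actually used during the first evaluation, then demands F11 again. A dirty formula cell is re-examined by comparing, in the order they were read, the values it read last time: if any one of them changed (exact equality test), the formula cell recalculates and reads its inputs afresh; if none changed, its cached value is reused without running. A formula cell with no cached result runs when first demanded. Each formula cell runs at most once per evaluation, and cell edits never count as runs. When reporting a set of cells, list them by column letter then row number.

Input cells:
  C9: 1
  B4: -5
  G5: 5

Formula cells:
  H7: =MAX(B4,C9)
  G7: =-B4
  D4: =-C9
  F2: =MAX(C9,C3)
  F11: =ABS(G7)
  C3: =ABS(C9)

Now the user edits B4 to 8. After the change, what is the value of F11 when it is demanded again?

First demand of the output computes:
  G7 = -(-5) = 5
  F11 = ABS(5) = 5

After the edit, cleaning proceeds:
  G7: a read changed (B4 -5->8) — executes, giving -8.
  F11: a read changed (G7 5->-8) — executes, giving 8.

Demanding F11 again yields 8.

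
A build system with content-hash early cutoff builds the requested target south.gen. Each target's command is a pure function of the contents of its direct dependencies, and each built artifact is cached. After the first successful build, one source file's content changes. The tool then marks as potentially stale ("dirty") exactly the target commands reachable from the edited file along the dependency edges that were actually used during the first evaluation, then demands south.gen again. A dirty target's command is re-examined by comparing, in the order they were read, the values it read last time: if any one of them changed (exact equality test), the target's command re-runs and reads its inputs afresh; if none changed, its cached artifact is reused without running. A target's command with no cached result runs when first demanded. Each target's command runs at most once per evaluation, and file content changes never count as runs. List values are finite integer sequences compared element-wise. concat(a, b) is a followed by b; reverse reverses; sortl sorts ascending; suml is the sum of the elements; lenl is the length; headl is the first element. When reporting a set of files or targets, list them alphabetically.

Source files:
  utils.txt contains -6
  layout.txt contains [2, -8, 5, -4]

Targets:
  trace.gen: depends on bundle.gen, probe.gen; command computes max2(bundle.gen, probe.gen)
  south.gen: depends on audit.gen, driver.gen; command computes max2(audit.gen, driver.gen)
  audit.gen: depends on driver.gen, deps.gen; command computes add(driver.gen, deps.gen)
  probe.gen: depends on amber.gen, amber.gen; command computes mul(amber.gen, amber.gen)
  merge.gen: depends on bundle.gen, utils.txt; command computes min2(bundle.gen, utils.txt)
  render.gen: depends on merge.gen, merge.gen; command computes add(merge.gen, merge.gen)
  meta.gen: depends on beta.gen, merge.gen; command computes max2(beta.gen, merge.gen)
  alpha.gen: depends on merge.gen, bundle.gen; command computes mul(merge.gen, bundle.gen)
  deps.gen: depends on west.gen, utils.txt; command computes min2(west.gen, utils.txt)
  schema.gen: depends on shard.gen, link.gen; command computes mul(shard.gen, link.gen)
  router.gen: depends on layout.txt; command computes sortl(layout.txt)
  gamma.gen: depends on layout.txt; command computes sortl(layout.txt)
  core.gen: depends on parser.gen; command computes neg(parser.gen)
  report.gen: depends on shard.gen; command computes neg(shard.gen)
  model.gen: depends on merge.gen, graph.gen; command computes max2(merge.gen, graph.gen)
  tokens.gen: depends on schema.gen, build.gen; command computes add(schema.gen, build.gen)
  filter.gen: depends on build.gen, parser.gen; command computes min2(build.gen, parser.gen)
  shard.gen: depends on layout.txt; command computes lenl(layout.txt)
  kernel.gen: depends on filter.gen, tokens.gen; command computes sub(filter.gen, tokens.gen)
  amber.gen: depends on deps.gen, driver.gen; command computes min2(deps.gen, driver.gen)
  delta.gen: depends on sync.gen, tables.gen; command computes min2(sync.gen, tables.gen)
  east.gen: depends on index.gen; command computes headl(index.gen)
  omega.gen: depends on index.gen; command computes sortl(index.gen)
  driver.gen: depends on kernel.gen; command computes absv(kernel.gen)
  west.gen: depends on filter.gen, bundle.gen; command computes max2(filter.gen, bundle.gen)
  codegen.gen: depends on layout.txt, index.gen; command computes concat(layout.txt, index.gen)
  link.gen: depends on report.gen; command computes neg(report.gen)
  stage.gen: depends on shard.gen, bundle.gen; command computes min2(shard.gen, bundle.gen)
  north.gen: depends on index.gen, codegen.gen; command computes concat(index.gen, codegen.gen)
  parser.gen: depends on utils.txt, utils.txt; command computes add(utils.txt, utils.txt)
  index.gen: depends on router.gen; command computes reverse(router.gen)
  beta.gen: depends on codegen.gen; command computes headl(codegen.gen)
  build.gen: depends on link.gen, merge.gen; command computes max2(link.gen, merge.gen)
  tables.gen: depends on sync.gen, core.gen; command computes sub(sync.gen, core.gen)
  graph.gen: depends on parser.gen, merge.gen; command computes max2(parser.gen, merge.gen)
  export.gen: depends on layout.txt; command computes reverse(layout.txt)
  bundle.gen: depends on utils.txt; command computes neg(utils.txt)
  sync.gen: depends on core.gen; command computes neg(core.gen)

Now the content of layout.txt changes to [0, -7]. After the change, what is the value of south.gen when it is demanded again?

New value of south.gen: 18.
Key observation: the cutoff stops propagation at west.gen — its inputs' values are unchanged, so it reuses its cache.

First evaluation (everything demanded from the output):
  bundle.gen = neg(-6) = 6
  merge.gen = min2(6, -6) = -6
  parser.gen = add(-6, -6) = -12
  shard.gen = lenl([2, -8, 5, -4]) = 4
  report.gen = neg(4) = -4
  link.gen = neg(-4) = 4
  build.gen = max2(4, -6) = 4
  filter.gen = min2(4, -12) = -12
  schema.gen = mul(4, 4) = 16
  tokens.gen = add(16, 4) = 20
  kernel.gen = sub(-12, 20) = -32
  driver.gen = absv(-32) = 32
  west.gen = max2(-12, 6) = 6
  deps.gen = min2(6, -6) = -6
  audit.gen = add(32, -6) = 26
  south.gen = max2(26, 32) = 32

Propagation after the edit:
  shard.gen: runs — layout.txt [2, -8, 5, -4]->[0, -7]; result 2.
  report.gen: runs — shard.gen 4->2; result -2.
  link.gen: runs — report.gen -4->-2; result 2.
  build.gen: runs — link.gen 4->2; result 2.
  filter.gen: runs — build.gen 4->2; result -12 (same value as before).
  schema.gen: runs — shard.gen 4->2; link.gen 4->2; result 4.
  tokens.gen: runs — schema.gen 16->4; build.gen 4->2; result 6.
  kernel.gen: runs — tokens.gen 20->6; result -18.
  driver.gen: runs — kernel.gen -32->-18; result 18.
  west.gen: checked — values it read are unchanged (filter.gen unchanged, bundle.gen unchanged); reused cached 6 without running.
  deps.gen: checked — values it read are unchanged (west.gen unchanged, utils.txt unchanged); reused cached -6 without running.
  audit.gen: runs — driver.gen 32->18; result 12.
  south.gen: runs — audit.gen 26->12; driver.gen 32->18; result 18.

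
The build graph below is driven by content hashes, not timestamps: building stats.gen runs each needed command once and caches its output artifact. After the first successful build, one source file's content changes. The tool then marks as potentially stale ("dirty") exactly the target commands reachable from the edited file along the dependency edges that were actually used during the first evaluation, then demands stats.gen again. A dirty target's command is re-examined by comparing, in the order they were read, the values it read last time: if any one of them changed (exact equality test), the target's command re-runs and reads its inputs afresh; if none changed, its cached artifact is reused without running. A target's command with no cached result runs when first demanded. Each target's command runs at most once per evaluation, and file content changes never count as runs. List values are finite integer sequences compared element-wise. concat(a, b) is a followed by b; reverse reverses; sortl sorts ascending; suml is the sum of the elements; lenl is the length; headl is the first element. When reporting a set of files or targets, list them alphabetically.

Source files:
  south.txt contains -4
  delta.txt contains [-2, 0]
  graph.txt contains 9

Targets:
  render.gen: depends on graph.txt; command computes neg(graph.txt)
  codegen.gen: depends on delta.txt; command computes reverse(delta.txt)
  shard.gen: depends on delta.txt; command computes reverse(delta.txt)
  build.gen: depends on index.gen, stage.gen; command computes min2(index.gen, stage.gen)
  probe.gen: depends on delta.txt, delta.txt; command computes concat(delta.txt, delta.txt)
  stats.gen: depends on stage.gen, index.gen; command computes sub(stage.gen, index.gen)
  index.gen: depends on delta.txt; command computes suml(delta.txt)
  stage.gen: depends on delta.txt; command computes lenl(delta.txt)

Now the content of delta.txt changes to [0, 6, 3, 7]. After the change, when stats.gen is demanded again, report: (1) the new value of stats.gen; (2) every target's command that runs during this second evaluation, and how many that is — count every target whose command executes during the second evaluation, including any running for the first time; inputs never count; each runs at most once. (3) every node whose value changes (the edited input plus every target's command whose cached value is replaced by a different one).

Initial pass — values computed on the first demand:
  index.gen = suml([-2, 0]) = -2
  stage.gen = lenl([-2, 0]) = 2
  stats.gen = sub(2, -2) = 4

Second demand — change propagation:
  index.gen: re-runs because delta.txt [-2, 0]->[0, 6, 3, 7]; new result 16.
  stage.gen: re-runs because delta.txt [-2, 0]->[0, 6, 3, 7]; new result 4.
  stats.gen: re-runs because stage.gen 2->4; index.gen -2->16; new result -12.

stats.gen now evaluates to -12.
Run set: index.gen, stage.gen, stats.gen (3 run).
Changed values: delta.txt, index.gen, stage.gen, stats.gen.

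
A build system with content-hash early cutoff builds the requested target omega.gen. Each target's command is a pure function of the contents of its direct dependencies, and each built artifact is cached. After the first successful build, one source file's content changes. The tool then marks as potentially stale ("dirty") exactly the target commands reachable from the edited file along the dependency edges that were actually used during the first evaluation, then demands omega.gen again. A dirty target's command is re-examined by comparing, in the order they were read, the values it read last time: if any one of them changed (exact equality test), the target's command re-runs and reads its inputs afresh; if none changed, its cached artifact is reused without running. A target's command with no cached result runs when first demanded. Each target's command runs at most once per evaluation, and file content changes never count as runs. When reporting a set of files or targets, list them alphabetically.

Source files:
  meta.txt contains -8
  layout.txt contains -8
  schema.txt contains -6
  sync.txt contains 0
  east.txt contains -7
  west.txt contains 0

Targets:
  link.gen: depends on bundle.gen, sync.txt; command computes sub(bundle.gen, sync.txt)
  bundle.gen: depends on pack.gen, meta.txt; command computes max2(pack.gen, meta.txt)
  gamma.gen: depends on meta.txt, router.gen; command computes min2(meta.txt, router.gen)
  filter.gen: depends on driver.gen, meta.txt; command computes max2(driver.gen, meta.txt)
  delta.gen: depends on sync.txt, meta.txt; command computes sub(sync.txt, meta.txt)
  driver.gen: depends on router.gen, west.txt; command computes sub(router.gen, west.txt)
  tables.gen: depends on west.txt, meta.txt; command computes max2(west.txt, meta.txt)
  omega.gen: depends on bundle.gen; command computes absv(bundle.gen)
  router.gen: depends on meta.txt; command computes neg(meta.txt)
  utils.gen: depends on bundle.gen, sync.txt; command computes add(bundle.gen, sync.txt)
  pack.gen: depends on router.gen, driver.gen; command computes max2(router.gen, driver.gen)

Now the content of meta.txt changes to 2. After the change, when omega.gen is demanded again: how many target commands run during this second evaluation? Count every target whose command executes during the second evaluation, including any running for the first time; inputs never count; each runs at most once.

Target commands that run: bundle.gen, driver.gen, omega.gen, pack.gen, router.gen — 5 in total.

First evaluation (everything demanded from the output):
  router.gen = neg(-8) = 8
  driver.gen = sub(8, 0) = 8
  pack.gen = max2(8, 8) = 8
  bundle.gen = max2(8, -8) = 8
  omega.gen = absv(8) = 8

Propagation after the edit:
  router.gen: runs — meta.txt -8->2; result -2.
  driver.gen: runs — router.gen 8->-2; result -2.
  pack.gen: runs — router.gen 8->-2; driver.gen 8->-2; result -2.
  bundle.gen: runs — pack.gen 8->-2; meta.txt -8->2; result 2.
  omega.gen: runs — bundle.gen 8->2; result 2.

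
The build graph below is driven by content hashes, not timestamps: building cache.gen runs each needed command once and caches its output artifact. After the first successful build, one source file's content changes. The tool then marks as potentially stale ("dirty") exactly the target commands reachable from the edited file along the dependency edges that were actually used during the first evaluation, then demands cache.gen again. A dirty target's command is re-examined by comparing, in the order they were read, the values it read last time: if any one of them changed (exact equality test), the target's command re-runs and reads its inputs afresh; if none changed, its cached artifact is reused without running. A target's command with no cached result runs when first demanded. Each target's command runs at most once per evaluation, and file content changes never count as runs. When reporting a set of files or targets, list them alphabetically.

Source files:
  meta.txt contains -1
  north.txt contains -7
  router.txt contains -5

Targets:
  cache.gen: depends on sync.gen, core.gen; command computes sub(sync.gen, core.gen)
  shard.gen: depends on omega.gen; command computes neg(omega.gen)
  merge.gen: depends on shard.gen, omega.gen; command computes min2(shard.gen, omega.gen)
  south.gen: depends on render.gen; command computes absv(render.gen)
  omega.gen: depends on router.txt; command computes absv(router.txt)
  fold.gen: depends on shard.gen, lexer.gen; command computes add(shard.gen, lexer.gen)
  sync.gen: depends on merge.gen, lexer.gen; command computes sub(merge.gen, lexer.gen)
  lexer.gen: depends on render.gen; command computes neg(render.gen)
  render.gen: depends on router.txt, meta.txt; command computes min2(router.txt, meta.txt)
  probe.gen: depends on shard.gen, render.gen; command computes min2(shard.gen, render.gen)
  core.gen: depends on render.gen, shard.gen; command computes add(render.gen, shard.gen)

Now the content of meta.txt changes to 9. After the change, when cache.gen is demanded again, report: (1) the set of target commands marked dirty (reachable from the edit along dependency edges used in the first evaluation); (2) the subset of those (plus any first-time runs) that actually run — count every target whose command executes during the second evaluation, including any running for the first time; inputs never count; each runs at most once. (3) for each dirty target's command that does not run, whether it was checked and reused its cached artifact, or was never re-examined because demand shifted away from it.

Dirty set: cache.gen, core.gen, lexer.gen, render.gen, sync.gen.
Run set: render.gen (1 run).
Re-examined without running (cache reused): cache.gen, core.gen, lexer.gen, sync.gen.
The important point: render.gen recomputes to an identical value, and the output ends up unchanged.

Initial pass — values computed on the first demand:
  omega.gen = absv(-5) = 5
  render.gen = min2(-5, -1) = -5
  lexer.gen = neg(-5) = 5
  shard.gen = neg(5) = -5
  core.gen = add(-5, -5) = -10
  merge.gen = min2(-5, 5) = -5
  sync.gen = sub(-5, 5) = -10
  cache.gen = sub(-10, -10) = 0

Second demand — change propagation:
  render.gen: re-runs because meta.txt -1->9; new result -5 (unchanged).
  core.gen: re-examined; everything it read last time is the same (render.gen unchanged, shard.gen unchanged) — cache -10 kept, no run.
  lexer.gen: re-examined; everything it read last time is the same (render.gen unchanged) — cache 5 kept, no run.
  sync.gen: re-examined; everything it read last time is the same (merge.gen unchanged, lexer.gen unchanged) — cache -10 kept, no run.
  cache.gen: re-examined; everything it read last time is the same (sync.gen unchanged, core.gen unchanged) — cache 0 kept, no run.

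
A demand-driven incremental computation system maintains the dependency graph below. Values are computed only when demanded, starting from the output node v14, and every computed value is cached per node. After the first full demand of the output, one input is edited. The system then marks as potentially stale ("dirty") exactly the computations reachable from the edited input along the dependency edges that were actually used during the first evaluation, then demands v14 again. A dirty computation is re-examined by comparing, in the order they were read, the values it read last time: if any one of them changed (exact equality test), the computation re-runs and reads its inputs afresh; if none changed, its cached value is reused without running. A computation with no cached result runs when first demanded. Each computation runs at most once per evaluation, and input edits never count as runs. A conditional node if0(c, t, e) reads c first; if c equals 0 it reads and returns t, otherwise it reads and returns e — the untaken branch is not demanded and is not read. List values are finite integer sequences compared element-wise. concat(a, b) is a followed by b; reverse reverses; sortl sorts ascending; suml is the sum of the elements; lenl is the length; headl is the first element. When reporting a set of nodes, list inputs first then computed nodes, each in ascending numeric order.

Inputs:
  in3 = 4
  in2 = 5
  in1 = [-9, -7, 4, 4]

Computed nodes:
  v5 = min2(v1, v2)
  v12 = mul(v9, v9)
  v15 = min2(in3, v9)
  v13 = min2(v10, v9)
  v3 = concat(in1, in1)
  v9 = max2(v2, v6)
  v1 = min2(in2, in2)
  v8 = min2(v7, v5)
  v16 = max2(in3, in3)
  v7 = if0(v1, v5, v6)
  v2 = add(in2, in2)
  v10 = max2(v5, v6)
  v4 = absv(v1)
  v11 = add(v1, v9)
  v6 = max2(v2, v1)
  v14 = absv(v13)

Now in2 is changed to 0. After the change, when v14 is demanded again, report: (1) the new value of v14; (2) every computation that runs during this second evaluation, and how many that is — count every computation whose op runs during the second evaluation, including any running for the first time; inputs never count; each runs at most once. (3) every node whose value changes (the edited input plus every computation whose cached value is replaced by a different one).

First evaluation (everything demanded from the output):
  v1 = min2(5, 5) = 5
  v2 = add(5, 5) = 10
  v5 = min2(5, 10) = 5
  v6 = max2(10, 5) = 10
  v9 = max2(10, 10) = 10
  v10 = max2(5, 10) = 10
  v13 = min2(10, 10) = 10
  v14 = absv(10) = 10

Propagation after the edit:
  v1: runs — in2 5->0; in2 5->0; result 0.
  v2: runs — in2 5->0; in2 5->0; result 0.
  v5: runs — v1 5->0; v2 10->0; result 0.
  v6: runs — v2 10->0; v1 5->0; result 0.
  v9: runs — v2 10->0; v6 10->0; result 0.
  v10: runs — v5 5->0; v6 10->0; result 0.
  v13: runs — v10 10->0; v9 10->0; result 0.
  v14: runs — v13 10->0; result 0.

New value of v14: 0.
Computations that run: v1, v2, v5, v6, v9, v10, v13, v14 — 8 in total.
Values that change: in2, v1, v2, v5, v6, v9, v10, v13, v14.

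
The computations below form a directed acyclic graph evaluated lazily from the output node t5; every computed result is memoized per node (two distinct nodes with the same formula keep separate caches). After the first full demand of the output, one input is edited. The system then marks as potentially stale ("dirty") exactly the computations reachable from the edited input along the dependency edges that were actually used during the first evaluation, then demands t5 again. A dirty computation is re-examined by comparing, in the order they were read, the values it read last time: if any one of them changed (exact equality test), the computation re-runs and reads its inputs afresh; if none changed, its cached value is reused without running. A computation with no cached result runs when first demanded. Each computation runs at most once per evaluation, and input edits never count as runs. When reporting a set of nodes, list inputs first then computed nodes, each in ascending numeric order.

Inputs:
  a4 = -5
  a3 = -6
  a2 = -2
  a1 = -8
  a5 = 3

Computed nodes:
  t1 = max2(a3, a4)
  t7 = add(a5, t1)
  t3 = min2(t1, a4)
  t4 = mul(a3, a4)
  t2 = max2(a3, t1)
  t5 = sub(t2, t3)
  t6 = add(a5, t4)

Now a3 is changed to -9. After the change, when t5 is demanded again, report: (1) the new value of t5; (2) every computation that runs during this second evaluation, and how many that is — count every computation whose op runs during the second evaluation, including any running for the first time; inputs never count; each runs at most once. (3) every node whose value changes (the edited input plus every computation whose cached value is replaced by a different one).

First demand of the output computes:
  t1 = max2(-6, -5) = -5
  t2 = max2(-6, -5) = -5
  t3 = min2(-5, -5) = -5
  t5 = sub(-5, -5) = 0

After the edit, cleaning proceeds:
  t1: a read changed (a3 -6->-9) — executes, giving -5 — identical to its old value.
  t2: a read changed (a3 -6->-9) — executes, giving -5 — identical to its old value.
  t3: dirty, but its reads are unchanged (t1 unchanged, a4 unchanged); cached -5 stands.
  t5: dirty, but its reads are unchanged (t2 unchanged, t3 unchanged); cached 0 stands.

Note where the cutoff bites: t3 is checked, finds nothing changed, and keeps its cache.

Demanding t5 again yields 0.
2 computations run: t1, t2.
The nodes whose values change: a3.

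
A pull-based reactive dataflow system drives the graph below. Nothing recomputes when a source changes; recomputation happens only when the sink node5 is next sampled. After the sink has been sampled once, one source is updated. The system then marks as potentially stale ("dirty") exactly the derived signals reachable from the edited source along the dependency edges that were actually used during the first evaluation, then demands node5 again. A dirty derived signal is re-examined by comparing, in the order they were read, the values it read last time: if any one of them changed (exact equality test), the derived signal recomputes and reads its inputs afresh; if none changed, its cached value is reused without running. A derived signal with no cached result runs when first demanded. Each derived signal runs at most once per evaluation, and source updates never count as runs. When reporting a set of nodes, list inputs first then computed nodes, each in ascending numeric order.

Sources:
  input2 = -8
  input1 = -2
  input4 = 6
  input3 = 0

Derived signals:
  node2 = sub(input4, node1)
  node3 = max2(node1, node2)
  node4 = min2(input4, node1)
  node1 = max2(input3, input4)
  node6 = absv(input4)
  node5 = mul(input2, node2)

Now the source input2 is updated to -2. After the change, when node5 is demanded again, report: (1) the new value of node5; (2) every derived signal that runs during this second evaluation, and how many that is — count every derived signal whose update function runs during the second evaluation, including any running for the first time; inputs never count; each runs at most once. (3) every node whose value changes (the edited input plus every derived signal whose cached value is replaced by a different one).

New value of node5: 0.
Derived signals that run: node5 — 1 in total.
Values that change: input2.

First evaluation (everything demanded from the output):
  node1 = max2(0, 6) = 6
  node2 = sub(6, 6) = 0
  node5 = mul(-8, 0) = 0

Propagation after the edit:
  node5: runs — input2 -8->-2; result 0 (same value as before).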